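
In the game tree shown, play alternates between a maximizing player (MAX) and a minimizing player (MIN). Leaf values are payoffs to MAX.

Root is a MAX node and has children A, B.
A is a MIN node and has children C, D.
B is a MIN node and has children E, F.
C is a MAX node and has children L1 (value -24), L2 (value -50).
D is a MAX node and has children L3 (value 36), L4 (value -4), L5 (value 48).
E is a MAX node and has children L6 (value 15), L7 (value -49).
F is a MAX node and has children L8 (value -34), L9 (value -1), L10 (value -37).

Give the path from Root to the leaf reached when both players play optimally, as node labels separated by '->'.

Root -> B -> F -> L9

C (MAX): max(-24, -50) = -24
D (MAX): max(36, -4, 48) = 48
A (MIN): min(-24, 48) = -24
E (MAX): max(15, -49) = 15
F (MAX): max(-34, -1, -37) = -1
B (MIN): min(15, -1) = -1
Root (MAX): max(-24, -1) = -1
At Root, MAX picks B (highest: -1).
At B, MIN picks F (lowest: -1).
At F, MAX picks L9 (highest: -1).
Terminal value -1.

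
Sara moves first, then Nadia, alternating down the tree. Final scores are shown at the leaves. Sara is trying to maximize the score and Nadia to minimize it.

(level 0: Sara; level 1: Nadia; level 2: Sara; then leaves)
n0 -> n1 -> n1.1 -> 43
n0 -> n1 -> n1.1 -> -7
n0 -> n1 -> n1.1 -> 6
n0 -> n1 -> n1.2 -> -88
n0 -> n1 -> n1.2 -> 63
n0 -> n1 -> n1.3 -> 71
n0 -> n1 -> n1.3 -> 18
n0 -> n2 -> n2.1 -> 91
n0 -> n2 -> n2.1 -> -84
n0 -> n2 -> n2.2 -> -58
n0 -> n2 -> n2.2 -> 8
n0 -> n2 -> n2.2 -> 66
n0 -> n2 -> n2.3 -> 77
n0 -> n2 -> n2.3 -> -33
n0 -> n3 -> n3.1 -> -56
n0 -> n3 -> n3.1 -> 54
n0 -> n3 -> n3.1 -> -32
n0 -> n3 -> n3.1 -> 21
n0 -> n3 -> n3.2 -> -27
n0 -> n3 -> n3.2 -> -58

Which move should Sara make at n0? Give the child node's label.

n2

n1.1 (Sara): max(43, -7, 6) = 43
n1.2 (Sara): max(-88, 63) = 63
n1.3 (Sara): max(71, 18) = 71
n1 (Nadia): min(43, 63, 71) = 43
n2.1 (Sara): max(91, -84) = 91
n2.2 (Sara): max(-58, 8, 66) = 66
n2.3 (Sara): max(77, -33) = 77
n2 (Nadia): min(91, 66, 77) = 66
n3.1 (Sara): max(-56, 54, -32, 21) = 54
n3.2 (Sara): max(-27, -58) = -27
n3 (Nadia): min(54, -27) = -27
n0 (Sara): max(43, 66, -27) = 66
Sara at n0 wants the highest of {n1=43, n2=66, n3=-27}, so chooses n2.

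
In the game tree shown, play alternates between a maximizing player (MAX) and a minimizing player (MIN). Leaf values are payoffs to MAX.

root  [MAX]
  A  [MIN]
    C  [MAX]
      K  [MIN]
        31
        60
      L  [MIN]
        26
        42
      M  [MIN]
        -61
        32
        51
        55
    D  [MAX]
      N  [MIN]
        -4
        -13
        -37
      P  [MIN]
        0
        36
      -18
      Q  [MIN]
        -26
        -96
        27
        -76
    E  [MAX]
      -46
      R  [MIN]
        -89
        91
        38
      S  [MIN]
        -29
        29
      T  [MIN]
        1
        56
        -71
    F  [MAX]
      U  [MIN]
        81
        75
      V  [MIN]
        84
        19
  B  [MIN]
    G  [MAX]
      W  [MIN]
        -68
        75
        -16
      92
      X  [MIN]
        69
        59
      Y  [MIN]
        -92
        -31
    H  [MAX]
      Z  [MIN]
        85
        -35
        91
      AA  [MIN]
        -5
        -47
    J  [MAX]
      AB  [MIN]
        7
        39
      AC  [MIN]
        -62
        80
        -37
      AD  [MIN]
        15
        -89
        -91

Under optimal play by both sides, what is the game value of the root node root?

-29

K (MIN): min(31, 60) = 31
L (MIN): min(26, 42) = 26
M (MIN): min(-61, 32, 51, 55) = -61
C (MAX): max(31, 26, -61) = 31
N (MIN): min(-4, -13, -37) = -37
P (MIN): min(0, 36) = 0
Q (MIN): min(-26, -96, 27, -76) = -96
D (MAX): max(-37, 0, -18, -96) = 0
R (MIN): min(-89, 91, 38) = -89
S (MIN): min(-29, 29) = -29
T (MIN): min(1, 56, -71) = -71
E (MAX): max(-46, -89, -29, -71) = -29
U (MIN): min(81, 75) = 75
V (MIN): min(84, 19) = 19
F (MAX): max(75, 19) = 75
A (MIN): min(31, 0, -29, 75) = -29
W (MIN): min(-68, 75, -16) = -68
X (MIN): min(69, 59) = 59
Y (MIN): min(-92, -31) = -92
G (MAX): max(-68, 92, 59, -92) = 92
Z (MIN): min(85, -35, 91) = -35
AA (MIN): min(-5, -47) = -47
H (MAX): max(-35, -47) = -35
AB (MIN): min(7, 39) = 7
AC (MIN): min(-62, 80, -37) = -62
AD (MIN): min(15, -89, -91) = -91
J (MAX): max(7, -62, -91) = 7
B (MIN): min(92, -35, 7) = -35
root (MAX): max(-29, -35) = -29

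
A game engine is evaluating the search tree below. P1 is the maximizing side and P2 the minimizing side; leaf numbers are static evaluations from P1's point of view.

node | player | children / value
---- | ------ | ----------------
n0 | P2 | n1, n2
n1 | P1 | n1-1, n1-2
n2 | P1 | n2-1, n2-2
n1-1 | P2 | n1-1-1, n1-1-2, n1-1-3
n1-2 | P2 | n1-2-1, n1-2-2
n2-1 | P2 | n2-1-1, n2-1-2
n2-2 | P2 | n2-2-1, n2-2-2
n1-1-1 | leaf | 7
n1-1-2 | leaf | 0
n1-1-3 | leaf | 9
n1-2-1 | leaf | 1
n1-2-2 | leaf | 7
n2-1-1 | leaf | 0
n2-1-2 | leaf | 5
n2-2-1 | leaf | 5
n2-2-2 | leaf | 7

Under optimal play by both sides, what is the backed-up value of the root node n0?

n1-1 (P2): min(7, 0, 9) = 0
n1-2 (P2): min(1, 7) = 1
n1 (P1): max(0, 1) = 1
n2-1 (P2): min(0, 5) = 0
n2-2 (P2): min(5, 7) = 5
n2 (P1): max(0, 5) = 5
n0 (P2): min(1, 5) = 1

1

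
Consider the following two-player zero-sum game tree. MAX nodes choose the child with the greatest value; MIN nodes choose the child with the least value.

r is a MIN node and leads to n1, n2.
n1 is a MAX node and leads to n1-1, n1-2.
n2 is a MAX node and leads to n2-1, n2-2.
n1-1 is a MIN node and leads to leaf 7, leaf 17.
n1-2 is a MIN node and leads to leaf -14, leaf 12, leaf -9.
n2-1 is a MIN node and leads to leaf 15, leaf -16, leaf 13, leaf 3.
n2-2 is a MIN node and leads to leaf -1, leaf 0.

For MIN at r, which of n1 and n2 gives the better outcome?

n2

n1-1 (MIN): min(7, 17) = 7
n1-2 (MIN): min(-14, 12, -9) = -14
n1 (MAX): max(7, -14) = 7
n2-1 (MIN): min(15, -16, 13, 3) = -16
n2-2 (MIN): min(-1, 0) = -1
n2 (MAX): max(-16, -1) = -1
MIN prefers the lower value; n1=7, n2=-1. n2 is better since -1 < 7.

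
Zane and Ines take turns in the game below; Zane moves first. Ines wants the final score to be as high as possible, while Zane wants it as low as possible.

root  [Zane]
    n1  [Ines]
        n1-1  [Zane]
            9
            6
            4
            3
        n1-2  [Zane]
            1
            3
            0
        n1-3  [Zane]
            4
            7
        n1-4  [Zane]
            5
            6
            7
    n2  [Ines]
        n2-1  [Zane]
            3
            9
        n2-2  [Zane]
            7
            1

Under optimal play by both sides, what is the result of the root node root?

3

n1-1 (Zane): min(9, 6, 4, 3) = 3
n1-2 (Zane): min(1, 3, 0) = 0
n1-3 (Zane): min(4, 7) = 4
n1-4 (Zane): min(5, 6, 7) = 5
n1 (Ines): max(3, 0, 4, 5) = 5
n2-1 (Zane): min(3, 9) = 3
n2-2 (Zane): min(7, 1) = 1
n2 (Ines): max(3, 1) = 3
root (Zane): min(5, 3) = 3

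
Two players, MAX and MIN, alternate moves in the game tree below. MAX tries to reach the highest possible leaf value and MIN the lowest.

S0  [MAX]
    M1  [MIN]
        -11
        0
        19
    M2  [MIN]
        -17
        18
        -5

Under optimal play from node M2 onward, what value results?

-17

M2 (MIN): min(-17, 18, -5) = -17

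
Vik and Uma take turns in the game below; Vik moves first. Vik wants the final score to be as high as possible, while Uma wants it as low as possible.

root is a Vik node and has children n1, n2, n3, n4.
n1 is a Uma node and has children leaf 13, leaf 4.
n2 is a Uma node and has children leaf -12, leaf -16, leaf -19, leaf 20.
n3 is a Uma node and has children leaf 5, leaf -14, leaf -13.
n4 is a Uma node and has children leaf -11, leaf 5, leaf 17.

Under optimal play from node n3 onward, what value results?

-14

n3 (Uma): min(5, -14, -13) = -14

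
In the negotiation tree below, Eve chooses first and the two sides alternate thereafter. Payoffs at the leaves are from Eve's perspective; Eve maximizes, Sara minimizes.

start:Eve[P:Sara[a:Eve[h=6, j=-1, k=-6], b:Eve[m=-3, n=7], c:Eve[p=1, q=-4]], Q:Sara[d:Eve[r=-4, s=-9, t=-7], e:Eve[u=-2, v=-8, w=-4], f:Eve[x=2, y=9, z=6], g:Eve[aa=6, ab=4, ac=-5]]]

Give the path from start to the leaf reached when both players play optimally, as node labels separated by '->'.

a (Eve): max(6, -1, -6) = 6
b (Eve): max(-3, 7) = 7
c (Eve): max(1, -4) = 1
P (Sara): min(6, 7, 1) = 1
d (Eve): max(-4, -9, -7) = -4
e (Eve): max(-2, -8, -4) = -2
f (Eve): max(2, 9, 6) = 9
g (Eve): max(6, 4, -5) = 6
Q (Sara): min(-4, -2, 9, 6) = -4
start (Eve): max(1, -4) = 1
At start, Eve picks P (highest: 1).
At P, Sara picks c (lowest: 1).
At c, Eve picks p (highest: 1).
Terminal value 1.

start -> P -> c -> p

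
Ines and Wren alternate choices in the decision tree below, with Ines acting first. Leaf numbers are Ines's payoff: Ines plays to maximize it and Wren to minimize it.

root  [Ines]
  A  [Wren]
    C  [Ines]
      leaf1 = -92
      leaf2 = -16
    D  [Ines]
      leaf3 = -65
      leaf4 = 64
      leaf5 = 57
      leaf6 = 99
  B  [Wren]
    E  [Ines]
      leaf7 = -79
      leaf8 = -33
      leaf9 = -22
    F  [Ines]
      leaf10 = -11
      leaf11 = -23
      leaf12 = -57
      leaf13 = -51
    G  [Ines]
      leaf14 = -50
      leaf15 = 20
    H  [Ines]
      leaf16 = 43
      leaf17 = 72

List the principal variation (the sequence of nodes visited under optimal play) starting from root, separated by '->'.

root -> A -> C -> leaf2

C (Ines): max(-92, -16) = -16
D (Ines): max(-65, 64, 57, 99) = 99
A (Wren): min(-16, 99) = -16
E (Ines): max(-79, -33, -22) = -22
F (Ines): max(-11, -23, -57, -51) = -11
G (Ines): max(-50, 20) = 20
H (Ines): max(43, 72) = 72
B (Wren): min(-22, -11, 20, 72) = -22
root (Ines): max(-16, -22) = -16
At root, Ines picks A (highest: -16).
At A, Wren picks C (lowest: -16).
At C, Ines picks leaf2 (highest: -16).
Terminal value -16.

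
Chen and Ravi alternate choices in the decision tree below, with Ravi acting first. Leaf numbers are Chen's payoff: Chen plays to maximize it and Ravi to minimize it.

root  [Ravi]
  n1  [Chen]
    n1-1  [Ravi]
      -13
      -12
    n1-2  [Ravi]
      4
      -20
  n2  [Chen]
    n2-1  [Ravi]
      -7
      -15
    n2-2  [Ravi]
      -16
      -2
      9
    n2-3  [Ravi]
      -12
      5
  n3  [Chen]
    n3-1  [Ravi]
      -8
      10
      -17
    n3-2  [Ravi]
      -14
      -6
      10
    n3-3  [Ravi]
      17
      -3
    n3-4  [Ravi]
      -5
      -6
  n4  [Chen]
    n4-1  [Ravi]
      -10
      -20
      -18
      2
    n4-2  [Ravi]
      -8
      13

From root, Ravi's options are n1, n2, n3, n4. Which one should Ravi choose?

n1

n1-1 (Ravi): min(-13, -12) = -13
n1-2 (Ravi): min(4, -20) = -20
n1 (Chen): max(-13, -20) = -13
n2-1 (Ravi): min(-7, -15) = -15
n2-2 (Ravi): min(-16, -2, 9) = -16
n2-3 (Ravi): min(-12, 5) = -12
n2 (Chen): max(-15, -16, -12) = -12
n3-1 (Ravi): min(-8, 10, -17) = -17
n3-2 (Ravi): min(-14, -6, 10) = -14
n3-3 (Ravi): min(17, -3) = -3
n3-4 (Ravi): min(-5, -6) = -6
n3 (Chen): max(-17, -14, -3, -6) = -3
n4-1 (Ravi): min(-10, -20, -18, 2) = -20
n4-2 (Ravi): min(-8, 13) = -8
n4 (Chen): max(-20, -8) = -8
root (Ravi): min(-13, -12, -3, -8) = -13
Ravi at root wants the lowest of {n1=-13, n2=-12, n3=-3, n4=-8}, so chooses n1.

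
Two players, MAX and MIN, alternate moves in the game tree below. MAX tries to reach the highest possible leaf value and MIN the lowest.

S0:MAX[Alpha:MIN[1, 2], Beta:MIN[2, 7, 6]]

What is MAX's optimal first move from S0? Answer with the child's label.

Beta

Alpha (MIN): min(1, 2) = 1
Beta (MIN): min(2, 7, 6) = 2
S0 (MAX): max(1, 2) = 2
MAX at S0 wants the highest of {Alpha=1, Beta=2}, so chooses Beta.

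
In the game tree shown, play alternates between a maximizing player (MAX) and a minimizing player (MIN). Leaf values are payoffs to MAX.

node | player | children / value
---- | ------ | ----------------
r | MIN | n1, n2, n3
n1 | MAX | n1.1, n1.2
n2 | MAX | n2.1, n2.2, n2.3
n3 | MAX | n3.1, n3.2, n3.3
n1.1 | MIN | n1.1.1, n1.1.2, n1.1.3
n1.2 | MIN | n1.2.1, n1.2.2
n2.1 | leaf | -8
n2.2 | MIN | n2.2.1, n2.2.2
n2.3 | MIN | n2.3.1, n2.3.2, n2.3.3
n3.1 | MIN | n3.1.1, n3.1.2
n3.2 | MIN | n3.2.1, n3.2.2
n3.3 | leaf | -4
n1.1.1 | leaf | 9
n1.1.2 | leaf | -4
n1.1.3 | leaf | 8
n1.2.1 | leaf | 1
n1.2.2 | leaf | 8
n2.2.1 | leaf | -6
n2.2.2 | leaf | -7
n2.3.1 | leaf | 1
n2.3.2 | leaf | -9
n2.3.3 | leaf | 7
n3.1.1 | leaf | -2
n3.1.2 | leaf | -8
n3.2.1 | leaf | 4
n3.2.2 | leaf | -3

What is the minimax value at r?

n1.1 (MIN): min(9, -4, 8) = -4
n1.2 (MIN): min(1, 8) = 1
n1 (MAX): max(-4, 1) = 1
n2.2 (MIN): min(-6, -7) = -7
n2.3 (MIN): min(1, -9, 7) = -9
n2 (MAX): max(-8, -7, -9) = -7
n3.1 (MIN): min(-2, -8) = -8
n3.2 (MIN): min(4, -3) = -3
n3 (MAX): max(-8, -3, -4) = -3
r (MIN): min(1, -7, -3) = -7

-7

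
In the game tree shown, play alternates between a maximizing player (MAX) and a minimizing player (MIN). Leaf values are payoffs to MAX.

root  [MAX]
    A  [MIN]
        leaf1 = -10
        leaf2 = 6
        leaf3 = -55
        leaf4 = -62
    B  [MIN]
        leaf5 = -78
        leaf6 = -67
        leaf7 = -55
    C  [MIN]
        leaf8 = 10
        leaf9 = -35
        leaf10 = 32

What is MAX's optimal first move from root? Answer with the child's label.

C

A (MIN): min(-10, 6, -55, -62) = -62
B (MIN): min(-78, -67, -55) = -78
C (MIN): min(10, -35, 32) = -35
root (MAX): max(-62, -78, -35) = -35
MAX at root wants the highest of {A=-62, B=-78, C=-35}, so chooses C.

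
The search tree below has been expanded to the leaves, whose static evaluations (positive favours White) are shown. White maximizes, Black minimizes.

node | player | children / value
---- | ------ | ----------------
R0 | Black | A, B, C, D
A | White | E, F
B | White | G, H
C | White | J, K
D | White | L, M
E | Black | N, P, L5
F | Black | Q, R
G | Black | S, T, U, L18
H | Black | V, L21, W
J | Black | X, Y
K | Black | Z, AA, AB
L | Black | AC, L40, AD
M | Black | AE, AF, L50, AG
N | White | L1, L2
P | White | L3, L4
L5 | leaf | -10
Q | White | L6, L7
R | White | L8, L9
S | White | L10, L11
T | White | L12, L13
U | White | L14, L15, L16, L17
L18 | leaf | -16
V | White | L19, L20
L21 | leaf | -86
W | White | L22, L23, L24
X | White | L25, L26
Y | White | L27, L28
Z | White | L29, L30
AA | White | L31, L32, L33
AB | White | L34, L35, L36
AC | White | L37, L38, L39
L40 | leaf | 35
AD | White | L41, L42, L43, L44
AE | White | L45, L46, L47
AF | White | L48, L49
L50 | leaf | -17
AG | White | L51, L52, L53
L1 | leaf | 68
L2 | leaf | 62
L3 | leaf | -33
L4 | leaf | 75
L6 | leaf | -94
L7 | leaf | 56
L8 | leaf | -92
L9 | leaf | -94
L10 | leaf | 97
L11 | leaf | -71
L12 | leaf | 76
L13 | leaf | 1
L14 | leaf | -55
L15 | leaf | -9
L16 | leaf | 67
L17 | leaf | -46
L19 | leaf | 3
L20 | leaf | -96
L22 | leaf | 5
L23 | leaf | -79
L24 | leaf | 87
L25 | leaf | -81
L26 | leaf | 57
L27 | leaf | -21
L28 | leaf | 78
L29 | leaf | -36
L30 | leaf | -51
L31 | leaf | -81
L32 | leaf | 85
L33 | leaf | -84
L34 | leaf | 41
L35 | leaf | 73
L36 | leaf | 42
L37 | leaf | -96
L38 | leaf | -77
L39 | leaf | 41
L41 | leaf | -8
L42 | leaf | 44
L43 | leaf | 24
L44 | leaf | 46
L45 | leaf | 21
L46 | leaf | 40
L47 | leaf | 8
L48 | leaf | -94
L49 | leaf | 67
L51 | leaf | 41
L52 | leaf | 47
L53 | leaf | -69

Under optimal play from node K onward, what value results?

Z (White): max(-36, -51) = -36
AA (White): max(-81, 85, -84) = 85
AB (White): max(41, 73, 42) = 73
K (Black): min(-36, 85, 73) = -36

-36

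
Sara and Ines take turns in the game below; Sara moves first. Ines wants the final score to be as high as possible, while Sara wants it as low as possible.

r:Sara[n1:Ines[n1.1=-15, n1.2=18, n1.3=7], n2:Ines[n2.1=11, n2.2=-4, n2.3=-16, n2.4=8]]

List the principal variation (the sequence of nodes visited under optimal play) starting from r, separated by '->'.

n1 (Ines): max(-15, 18, 7) = 18
n2 (Ines): max(11, -4, -16, 8) = 11
r (Sara): min(18, 11) = 11
At r, Sara picks n2 (lowest: 11).
At n2, Ines picks n2.1 (highest: 11).
Terminal value 11.

r -> n2 -> n2.1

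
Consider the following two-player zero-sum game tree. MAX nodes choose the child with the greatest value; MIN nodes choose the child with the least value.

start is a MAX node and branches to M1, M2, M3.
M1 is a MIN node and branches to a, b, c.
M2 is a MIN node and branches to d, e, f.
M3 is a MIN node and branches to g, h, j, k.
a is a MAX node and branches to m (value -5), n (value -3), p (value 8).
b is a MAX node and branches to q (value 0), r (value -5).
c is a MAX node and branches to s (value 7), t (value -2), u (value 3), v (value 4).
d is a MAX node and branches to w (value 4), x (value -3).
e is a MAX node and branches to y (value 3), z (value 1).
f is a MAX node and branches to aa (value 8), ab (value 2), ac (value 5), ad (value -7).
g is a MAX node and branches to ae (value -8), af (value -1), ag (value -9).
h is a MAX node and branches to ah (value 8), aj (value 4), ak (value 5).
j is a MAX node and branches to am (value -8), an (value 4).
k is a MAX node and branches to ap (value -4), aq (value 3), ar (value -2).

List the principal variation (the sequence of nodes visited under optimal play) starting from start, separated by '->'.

a (MAX): max(-5, -3, 8) = 8
b (MAX): max(0, -5) = 0
c (MAX): max(7, -2, 3, 4) = 7
M1 (MIN): min(8, 0, 7) = 0
d (MAX): max(4, -3) = 4
e (MAX): max(3, 1) = 3
f (MAX): max(8, 2, 5, -7) = 8
M2 (MIN): min(4, 3, 8) = 3
g (MAX): max(-8, -1, -9) = -1
h (MAX): max(8, 4, 5) = 8
j (MAX): max(-8, 4) = 4
k (MAX): max(-4, 3, -2) = 3
M3 (MIN): min(-1, 8, 4, 3) = -1
start (MAX): max(0, 3, -1) = 3
At start, MAX picks M2 (highest: 3).
At M2, MIN picks e (lowest: 3).
At e, MAX picks y (highest: 3).
Terminal value 3.

start -> M2 -> e -> y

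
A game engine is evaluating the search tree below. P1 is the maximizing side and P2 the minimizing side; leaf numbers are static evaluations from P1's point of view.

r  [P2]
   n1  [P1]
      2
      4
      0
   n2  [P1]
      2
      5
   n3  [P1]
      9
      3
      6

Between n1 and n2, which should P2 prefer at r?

n1

n1 (P1): max(2, 4, 0) = 4
n2 (P1): max(2, 5) = 5
P2 prefers the lower value; n1=4, n2=5. n1 is better since 4 < 5.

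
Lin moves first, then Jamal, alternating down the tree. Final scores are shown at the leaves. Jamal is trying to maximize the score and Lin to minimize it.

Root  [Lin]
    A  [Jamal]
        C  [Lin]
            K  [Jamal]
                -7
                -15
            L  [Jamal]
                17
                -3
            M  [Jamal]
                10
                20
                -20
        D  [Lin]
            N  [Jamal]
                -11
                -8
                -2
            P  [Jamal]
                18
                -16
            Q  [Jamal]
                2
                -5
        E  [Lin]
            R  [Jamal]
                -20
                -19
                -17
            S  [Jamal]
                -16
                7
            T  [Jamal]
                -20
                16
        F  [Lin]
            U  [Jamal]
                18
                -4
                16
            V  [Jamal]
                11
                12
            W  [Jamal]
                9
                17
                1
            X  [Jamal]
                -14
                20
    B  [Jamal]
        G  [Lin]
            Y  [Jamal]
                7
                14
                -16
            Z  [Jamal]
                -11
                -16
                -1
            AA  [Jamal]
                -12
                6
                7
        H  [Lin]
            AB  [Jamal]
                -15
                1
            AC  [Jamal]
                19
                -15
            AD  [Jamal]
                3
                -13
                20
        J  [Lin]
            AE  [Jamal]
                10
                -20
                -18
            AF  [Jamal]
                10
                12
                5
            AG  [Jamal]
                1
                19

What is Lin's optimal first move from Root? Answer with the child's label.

B

K (Jamal): max(-7, -15) = -7
L (Jamal): max(17, -3) = 17
M (Jamal): max(10, 20, -20) = 20
C (Lin): min(-7, 17, 20) = -7
N (Jamal): max(-11, -8, -2) = -2
P (Jamal): max(18, -16) = 18
Q (Jamal): max(2, -5) = 2
D (Lin): min(-2, 18, 2) = -2
R (Jamal): max(-20, -19, -17) = -17
S (Jamal): max(-16, 7) = 7
T (Jamal): max(-20, 16) = 16
E (Lin): min(-17, 7, 16) = -17
U (Jamal): max(18, -4, 16) = 18
V (Jamal): max(11, 12) = 12
W (Jamal): max(9, 17, 1) = 17
X (Jamal): max(-14, 20) = 20
F (Lin): min(18, 12, 17, 20) = 12
A (Jamal): max(-7, -2, -17, 12) = 12
Y (Jamal): max(7, 14, -16) = 14
Z (Jamal): max(-11, -16, -1) = -1
AA (Jamal): max(-12, 6, 7) = 7
G (Lin): min(14, -1, 7) = -1
AB (Jamal): max(-15, 1) = 1
AC (Jamal): max(19, -15) = 19
AD (Jamal): max(3, -13, 20) = 20
H (Lin): min(1, 19, 20) = 1
AE (Jamal): max(10, -20, -18) = 10
AF (Jamal): max(10, 12, 5) = 12
AG (Jamal): max(1, 19) = 19
J (Lin): min(10, 12, 19) = 10
B (Jamal): max(-1, 1, 10) = 10
Root (Lin): min(12, 10) = 10
Lin at Root wants the lowest of {A=12, B=10}, so chooses B.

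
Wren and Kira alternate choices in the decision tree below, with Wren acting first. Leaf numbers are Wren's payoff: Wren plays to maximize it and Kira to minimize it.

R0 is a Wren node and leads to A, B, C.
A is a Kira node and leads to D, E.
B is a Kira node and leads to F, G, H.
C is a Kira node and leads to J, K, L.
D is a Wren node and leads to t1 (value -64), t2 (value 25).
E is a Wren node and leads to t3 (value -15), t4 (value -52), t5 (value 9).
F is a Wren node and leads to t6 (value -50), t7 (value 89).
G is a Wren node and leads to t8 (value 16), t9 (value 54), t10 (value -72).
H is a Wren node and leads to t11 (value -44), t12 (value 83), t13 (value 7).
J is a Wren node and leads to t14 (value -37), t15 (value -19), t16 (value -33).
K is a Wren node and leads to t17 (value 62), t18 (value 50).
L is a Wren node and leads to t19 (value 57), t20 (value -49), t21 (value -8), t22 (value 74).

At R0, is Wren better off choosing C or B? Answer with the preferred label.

J (Wren): max(-37, -19, -33) = -19
K (Wren): max(62, 50) = 62
L (Wren): max(57, -49, -8, 74) = 74
C (Kira): min(-19, 62, 74) = -19
F (Wren): max(-50, 89) = 89
G (Wren): max(16, 54, -72) = 54
H (Wren): max(-44, 83, 7) = 83
B (Kira): min(89, 54, 83) = 54
Wren prefers the higher value; C=-19, B=54. B is better since 54 > -19.

B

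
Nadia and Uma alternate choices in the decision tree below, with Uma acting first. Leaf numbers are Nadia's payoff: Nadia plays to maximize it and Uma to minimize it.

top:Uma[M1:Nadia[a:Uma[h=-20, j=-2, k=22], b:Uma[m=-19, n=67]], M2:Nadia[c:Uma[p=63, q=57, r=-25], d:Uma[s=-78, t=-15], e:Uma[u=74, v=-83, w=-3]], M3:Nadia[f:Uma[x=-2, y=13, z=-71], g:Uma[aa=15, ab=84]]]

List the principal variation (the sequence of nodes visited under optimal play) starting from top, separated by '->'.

top -> M2 -> c -> r

a (Uma): min(-20, -2, 22) = -20
b (Uma): min(-19, 67) = -19
M1 (Nadia): max(-20, -19) = -19
c (Uma): min(63, 57, -25) = -25
d (Uma): min(-78, -15) = -78
e (Uma): min(74, -83, -3) = -83
M2 (Nadia): max(-25, -78, -83) = -25
f (Uma): min(-2, 13, -71) = -71
g (Uma): min(15, 84) = 15
M3 (Nadia): max(-71, 15) = 15
top (Uma): min(-19, -25, 15) = -25
At top, Uma picks M2 (lowest: -25).
At M2, Nadia picks c (highest: -25).
At c, Uma picks r (lowest: -25).
Terminal value -25.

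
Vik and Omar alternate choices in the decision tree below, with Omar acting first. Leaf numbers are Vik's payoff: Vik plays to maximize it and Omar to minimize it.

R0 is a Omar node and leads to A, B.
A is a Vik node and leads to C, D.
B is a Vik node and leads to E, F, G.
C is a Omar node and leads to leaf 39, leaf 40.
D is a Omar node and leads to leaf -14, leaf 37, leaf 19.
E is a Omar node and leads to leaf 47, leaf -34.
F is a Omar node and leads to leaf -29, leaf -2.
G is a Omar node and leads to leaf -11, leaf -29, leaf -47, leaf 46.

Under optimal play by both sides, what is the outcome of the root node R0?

C (Omar): min(39, 40) = 39
D (Omar): min(-14, 37, 19) = -14
A (Vik): max(39, -14) = 39
E (Omar): min(47, -34) = -34
F (Omar): min(-29, -2) = -29
G (Omar): min(-11, -29, -47, 46) = -47
B (Vik): max(-34, -29, -47) = -29
R0 (Omar): min(39, -29) = -29

-29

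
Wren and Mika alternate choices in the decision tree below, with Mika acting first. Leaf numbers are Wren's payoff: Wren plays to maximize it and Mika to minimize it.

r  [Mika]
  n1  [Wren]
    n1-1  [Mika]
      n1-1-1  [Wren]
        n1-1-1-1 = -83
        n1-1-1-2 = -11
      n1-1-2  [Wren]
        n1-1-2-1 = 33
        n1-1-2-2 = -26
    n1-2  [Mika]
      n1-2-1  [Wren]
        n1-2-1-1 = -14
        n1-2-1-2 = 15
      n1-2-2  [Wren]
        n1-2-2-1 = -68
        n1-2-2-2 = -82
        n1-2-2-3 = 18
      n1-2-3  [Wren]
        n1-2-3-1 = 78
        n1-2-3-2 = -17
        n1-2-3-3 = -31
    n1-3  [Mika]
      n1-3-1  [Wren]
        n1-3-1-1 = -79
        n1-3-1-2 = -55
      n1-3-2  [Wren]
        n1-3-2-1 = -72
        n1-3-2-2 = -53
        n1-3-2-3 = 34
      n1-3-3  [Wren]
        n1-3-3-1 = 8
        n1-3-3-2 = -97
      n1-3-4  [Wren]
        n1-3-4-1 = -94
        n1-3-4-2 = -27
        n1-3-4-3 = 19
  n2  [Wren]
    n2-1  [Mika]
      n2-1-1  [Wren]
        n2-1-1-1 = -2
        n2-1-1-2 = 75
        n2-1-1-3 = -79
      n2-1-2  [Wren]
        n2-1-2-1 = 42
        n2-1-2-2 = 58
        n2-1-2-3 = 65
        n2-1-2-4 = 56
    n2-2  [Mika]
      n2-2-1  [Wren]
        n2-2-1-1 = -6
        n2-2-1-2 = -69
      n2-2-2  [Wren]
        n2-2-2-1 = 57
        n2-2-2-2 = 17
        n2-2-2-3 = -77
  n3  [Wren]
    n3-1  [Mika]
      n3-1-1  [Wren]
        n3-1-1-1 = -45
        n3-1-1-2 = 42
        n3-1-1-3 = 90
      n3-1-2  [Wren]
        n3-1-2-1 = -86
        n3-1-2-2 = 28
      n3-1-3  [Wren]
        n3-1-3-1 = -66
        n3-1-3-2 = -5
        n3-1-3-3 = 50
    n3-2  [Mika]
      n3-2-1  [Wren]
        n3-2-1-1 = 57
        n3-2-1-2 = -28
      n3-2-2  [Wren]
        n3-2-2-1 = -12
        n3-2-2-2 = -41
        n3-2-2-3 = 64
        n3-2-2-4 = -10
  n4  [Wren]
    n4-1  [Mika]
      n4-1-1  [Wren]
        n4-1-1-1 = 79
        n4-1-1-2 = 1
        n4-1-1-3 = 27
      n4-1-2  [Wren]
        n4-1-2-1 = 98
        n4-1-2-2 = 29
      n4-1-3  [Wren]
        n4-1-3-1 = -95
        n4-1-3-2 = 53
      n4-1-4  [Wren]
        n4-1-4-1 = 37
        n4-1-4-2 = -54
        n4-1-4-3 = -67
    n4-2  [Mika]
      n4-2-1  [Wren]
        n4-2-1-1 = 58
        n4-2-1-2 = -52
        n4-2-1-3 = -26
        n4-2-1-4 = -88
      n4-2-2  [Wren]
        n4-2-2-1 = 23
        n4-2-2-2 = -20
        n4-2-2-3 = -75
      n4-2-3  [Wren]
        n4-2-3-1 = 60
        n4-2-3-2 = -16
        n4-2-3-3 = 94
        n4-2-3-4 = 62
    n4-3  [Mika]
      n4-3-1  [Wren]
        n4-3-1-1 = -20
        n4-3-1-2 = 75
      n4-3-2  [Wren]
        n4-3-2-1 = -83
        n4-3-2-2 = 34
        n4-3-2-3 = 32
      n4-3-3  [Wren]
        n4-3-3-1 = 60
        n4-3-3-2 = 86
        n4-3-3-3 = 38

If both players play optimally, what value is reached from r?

15

n1-1-1 (Wren): max(-83, -11) = -11
n1-1-2 (Wren): max(33, -26) = 33
n1-1 (Mika): min(-11, 33) = -11
n1-2-1 (Wren): max(-14, 15) = 15
n1-2-2 (Wren): max(-68, -82, 18) = 18
n1-2-3 (Wren): max(78, -17, -31) = 78
n1-2 (Mika): min(15, 18, 78) = 15
n1-3-1 (Wren): max(-79, -55) = -55
n1-3-2 (Wren): max(-72, -53, 34) = 34
n1-3-3 (Wren): max(8, -97) = 8
n1-3-4 (Wren): max(-94, -27, 19) = 19
n1-3 (Mika): min(-55, 34, 8, 19) = -55
n1 (Wren): max(-11, 15, -55) = 15
n2-1-1 (Wren): max(-2, 75, -79) = 75
n2-1-2 (Wren): max(42, 58, 65, 56) = 65
n2-1 (Mika): min(75, 65) = 65
n2-2-1 (Wren): max(-6, -69) = -6
n2-2-2 (Wren): max(57, 17, -77) = 57
n2-2 (Mika): min(-6, 57) = -6
n2 (Wren): max(65, -6) = 65
n3-1-1 (Wren): max(-45, 42, 90) = 90
n3-1-2 (Wren): max(-86, 28) = 28
n3-1-3 (Wren): max(-66, -5, 50) = 50
n3-1 (Mika): min(90, 28, 50) = 28
n3-2-1 (Wren): max(57, -28) = 57
n3-2-2 (Wren): max(-12, -41, 64, -10) = 64
n3-2 (Mika): min(57, 64) = 57
n3 (Wren): max(28, 57) = 57
n4-1-1 (Wren): max(79, 1, 27) = 79
n4-1-2 (Wren): max(98, 29) = 98
n4-1-3 (Wren): max(-95, 53) = 53
n4-1-4 (Wren): max(37, -54, -67) = 37
n4-1 (Mika): min(79, 98, 53, 37) = 37
n4-2-1 (Wren): max(58, -52, -26, -88) = 58
n4-2-2 (Wren): max(23, -20, -75) = 23
n4-2-3 (Wren): max(60, -16, 94, 62) = 94
n4-2 (Mika): min(58, 23, 94) = 23
n4-3-1 (Wren): max(-20, 75) = 75
n4-3-2 (Wren): max(-83, 34, 32) = 34
n4-3-3 (Wren): max(60, 86, 38) = 86
n4-3 (Mika): min(75, 34, 86) = 34
n4 (Wren): max(37, 23, 34) = 37
r (Mika): min(15, 65, 57, 37) = 15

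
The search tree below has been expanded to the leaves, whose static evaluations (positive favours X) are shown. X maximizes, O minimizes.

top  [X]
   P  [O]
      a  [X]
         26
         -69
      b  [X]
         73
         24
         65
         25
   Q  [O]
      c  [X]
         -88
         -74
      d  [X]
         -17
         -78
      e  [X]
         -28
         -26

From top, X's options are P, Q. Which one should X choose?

a (X): max(26, -69) = 26
b (X): max(73, 24, 65, 25) = 73
P (O): min(26, 73) = 26
c (X): max(-88, -74) = -74
d (X): max(-17, -78) = -17
e (X): max(-28, -26) = -26
Q (O): min(-74, -17, -26) = -74
top (X): max(26, -74) = 26
X at top wants the highest of {P=26, Q=-74}, so chooses P.

P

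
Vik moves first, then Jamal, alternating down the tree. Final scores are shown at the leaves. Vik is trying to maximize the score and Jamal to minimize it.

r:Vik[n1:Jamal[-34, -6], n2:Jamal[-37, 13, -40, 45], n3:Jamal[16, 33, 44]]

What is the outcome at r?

n1 (Jamal): min(-34, -6) = -34
n2 (Jamal): min(-37, 13, -40, 45) = -40
n3 (Jamal): min(16, 33, 44) = 16
r (Vik): max(-34, -40, 16) = 16

16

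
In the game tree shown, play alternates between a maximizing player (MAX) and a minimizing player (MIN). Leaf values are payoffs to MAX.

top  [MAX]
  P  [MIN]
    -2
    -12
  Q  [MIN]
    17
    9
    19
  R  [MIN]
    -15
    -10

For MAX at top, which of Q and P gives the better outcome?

Q

Q (MIN): min(17, 9, 19) = 9
P (MIN): min(-2, -12) = -12
MAX prefers the higher value; Q=9, P=-12. Q is better since 9 > -12.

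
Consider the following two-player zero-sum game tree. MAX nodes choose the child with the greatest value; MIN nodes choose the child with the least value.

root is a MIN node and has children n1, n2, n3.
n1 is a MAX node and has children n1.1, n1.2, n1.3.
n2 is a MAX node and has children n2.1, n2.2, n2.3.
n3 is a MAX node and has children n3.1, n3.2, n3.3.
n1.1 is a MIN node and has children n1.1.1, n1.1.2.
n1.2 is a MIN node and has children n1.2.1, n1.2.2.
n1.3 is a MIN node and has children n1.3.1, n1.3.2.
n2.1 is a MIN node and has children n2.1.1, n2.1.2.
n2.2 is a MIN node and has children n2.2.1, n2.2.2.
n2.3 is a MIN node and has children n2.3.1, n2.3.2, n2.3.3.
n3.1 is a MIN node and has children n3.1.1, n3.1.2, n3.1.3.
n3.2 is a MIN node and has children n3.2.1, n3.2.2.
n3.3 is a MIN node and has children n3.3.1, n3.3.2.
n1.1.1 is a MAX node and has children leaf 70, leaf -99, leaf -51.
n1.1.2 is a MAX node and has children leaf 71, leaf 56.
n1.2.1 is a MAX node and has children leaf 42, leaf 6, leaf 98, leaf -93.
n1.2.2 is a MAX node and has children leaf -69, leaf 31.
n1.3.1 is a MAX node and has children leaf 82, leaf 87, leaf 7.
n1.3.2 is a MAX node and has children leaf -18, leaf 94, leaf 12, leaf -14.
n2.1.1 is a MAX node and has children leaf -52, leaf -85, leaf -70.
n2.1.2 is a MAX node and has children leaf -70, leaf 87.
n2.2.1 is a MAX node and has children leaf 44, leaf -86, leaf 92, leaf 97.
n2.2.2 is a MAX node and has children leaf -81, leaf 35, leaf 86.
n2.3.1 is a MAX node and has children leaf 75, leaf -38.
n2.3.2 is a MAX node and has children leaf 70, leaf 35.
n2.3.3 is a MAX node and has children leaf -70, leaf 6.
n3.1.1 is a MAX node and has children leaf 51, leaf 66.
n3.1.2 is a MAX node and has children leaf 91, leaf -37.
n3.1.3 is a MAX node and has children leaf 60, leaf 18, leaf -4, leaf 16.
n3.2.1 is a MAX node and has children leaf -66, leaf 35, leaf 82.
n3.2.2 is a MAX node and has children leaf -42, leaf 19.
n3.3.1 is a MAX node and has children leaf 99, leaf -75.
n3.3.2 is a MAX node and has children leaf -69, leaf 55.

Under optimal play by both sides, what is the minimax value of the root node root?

n1.1.1 (MAX): max(70, -99, -51) = 70
n1.1.2 (MAX): max(71, 56) = 71
n1.1 (MIN): min(70, 71) = 70
n1.2.1 (MAX): max(42, 6, 98, -93) = 98
n1.2.2 (MAX): max(-69, 31) = 31
n1.2 (MIN): min(98, 31) = 31
n1.3.1 (MAX): max(82, 87, 7) = 87
n1.3.2 (MAX): max(-18, 94, 12, -14) = 94
n1.3 (MIN): min(87, 94) = 87
n1 (MAX): max(70, 31, 87) = 87
n2.1.1 (MAX): max(-52, -85, -70) = -52
n2.1.2 (MAX): max(-70, 87) = 87
n2.1 (MIN): min(-52, 87) = -52
n2.2.1 (MAX): max(44, -86, 92, 97) = 97
n2.2.2 (MAX): max(-81, 35, 86) = 86
n2.2 (MIN): min(97, 86) = 86
n2.3.1 (MAX): max(75, -38) = 75
n2.3.2 (MAX): max(70, 35) = 70
n2.3.3 (MAX): max(-70, 6) = 6
n2.3 (MIN): min(75, 70, 6) = 6
n2 (MAX): max(-52, 86, 6) = 86
n3.1.1 (MAX): max(51, 66) = 66
n3.1.2 (MAX): max(91, -37) = 91
n3.1.3 (MAX): max(60, 18, -4, 16) = 60
n3.1 (MIN): min(66, 91, 60) = 60
n3.2.1 (MAX): max(-66, 35, 82) = 82
n3.2.2 (MAX): max(-42, 19) = 19
n3.2 (MIN): min(82, 19) = 19
n3.3.1 (MAX): max(99, -75) = 99
n3.3.2 (MAX): max(-69, 55) = 55
n3.3 (MIN): min(99, 55) = 55
n3 (MAX): max(60, 19, 55) = 60
root (MIN): min(87, 86, 60) = 60

60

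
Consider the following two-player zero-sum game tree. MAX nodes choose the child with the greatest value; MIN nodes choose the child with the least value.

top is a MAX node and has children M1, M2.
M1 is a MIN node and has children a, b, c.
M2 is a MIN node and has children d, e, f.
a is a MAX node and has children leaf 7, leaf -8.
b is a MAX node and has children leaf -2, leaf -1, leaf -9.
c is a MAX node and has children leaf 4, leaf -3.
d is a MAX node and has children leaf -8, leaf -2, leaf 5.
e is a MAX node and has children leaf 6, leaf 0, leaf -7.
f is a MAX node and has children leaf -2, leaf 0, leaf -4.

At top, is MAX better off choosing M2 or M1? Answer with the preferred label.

M2

d (MAX): max(-8, -2, 5) = 5
e (MAX): max(6, 0, -7) = 6
f (MAX): max(-2, 0, -4) = 0
M2 (MIN): min(5, 6, 0) = 0
a (MAX): max(7, -8) = 7
b (MAX): max(-2, -1, -9) = -1
c (MAX): max(4, -3) = 4
M1 (MIN): min(7, -1, 4) = -1
MAX prefers the higher value; M2=0, M1=-1. M2 is better since 0 > -1.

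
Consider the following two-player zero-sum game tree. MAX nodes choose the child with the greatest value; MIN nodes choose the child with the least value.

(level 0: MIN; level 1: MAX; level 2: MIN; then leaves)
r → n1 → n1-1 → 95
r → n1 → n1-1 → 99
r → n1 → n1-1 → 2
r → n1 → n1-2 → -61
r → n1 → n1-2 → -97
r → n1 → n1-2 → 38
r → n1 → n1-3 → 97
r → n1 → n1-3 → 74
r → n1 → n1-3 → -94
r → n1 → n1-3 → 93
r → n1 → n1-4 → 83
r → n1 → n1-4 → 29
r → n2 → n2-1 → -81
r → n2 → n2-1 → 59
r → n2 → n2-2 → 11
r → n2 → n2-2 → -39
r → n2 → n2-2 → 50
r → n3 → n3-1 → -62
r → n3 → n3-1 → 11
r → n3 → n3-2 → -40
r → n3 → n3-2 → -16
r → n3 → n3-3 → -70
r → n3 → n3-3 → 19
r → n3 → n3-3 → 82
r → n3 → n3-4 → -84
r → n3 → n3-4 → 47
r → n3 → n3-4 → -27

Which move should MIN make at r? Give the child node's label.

n3

n1-1 (MIN): min(95, 99, 2) = 2
n1-2 (MIN): min(-61, -97, 38) = -97
n1-3 (MIN): min(97, 74, -94, 93) = -94
n1-4 (MIN): min(83, 29) = 29
n1 (MAX): max(2, -97, -94, 29) = 29
n2-1 (MIN): min(-81, 59) = -81
n2-2 (MIN): min(11, -39, 50) = -39
n2 (MAX): max(-81, -39) = -39
n3-1 (MIN): min(-62, 11) = -62
n3-2 (MIN): min(-40, -16) = -40
n3-3 (MIN): min(-70, 19, 82) = -70
n3-4 (MIN): min(-84, 47, -27) = -84
n3 (MAX): max(-62, -40, -70, -84) = -40
r (MIN): min(29, -39, -40) = -40
MIN at r wants the lowest of {n1=29, n2=-39, n3=-40}, so chooses n3.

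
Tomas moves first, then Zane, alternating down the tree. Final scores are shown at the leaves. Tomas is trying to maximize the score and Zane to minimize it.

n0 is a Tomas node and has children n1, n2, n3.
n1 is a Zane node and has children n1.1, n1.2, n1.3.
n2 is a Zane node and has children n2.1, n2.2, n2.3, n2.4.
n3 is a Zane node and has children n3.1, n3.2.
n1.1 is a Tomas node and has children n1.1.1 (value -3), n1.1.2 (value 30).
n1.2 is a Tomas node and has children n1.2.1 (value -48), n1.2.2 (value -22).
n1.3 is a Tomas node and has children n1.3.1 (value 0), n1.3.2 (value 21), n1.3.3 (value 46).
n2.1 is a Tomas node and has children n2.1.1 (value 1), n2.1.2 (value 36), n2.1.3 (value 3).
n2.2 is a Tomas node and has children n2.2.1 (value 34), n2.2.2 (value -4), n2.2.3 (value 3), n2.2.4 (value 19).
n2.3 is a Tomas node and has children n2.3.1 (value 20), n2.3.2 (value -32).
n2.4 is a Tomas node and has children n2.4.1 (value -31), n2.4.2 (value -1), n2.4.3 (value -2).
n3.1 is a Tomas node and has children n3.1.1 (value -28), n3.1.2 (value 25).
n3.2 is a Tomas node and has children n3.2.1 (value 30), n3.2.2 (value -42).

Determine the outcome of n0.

25

n1.1 (Tomas): max(-3, 30) = 30
n1.2 (Tomas): max(-48, -22) = -22
n1.3 (Tomas): max(0, 21, 46) = 46
n1 (Zane): min(30, -22, 46) = -22
n2.1 (Tomas): max(1, 36, 3) = 36
n2.2 (Tomas): max(34, -4, 3, 19) = 34
n2.3 (Tomas): max(20, -32) = 20
n2.4 (Tomas): max(-31, -1, -2) = -1
n2 (Zane): min(36, 34, 20, -1) = -1
n3.1 (Tomas): max(-28, 25) = 25
n3.2 (Tomas): max(30, -42) = 30
n3 (Zane): min(25, 30) = 25
n0 (Tomas): max(-22, -1, 25) = 25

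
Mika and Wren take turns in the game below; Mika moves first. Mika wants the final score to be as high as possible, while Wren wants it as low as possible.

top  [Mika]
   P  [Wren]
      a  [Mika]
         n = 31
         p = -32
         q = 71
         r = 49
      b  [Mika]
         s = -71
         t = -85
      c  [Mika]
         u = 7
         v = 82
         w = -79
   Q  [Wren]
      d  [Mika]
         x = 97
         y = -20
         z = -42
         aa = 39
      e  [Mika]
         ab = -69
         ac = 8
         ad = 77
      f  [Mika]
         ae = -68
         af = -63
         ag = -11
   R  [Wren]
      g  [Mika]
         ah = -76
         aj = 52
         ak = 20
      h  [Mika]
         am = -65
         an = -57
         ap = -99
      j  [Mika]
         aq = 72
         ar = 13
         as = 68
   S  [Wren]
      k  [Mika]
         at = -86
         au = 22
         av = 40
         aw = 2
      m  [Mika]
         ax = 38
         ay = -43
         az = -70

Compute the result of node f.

f (Mika): max(-68, -63, -11) = -11

-11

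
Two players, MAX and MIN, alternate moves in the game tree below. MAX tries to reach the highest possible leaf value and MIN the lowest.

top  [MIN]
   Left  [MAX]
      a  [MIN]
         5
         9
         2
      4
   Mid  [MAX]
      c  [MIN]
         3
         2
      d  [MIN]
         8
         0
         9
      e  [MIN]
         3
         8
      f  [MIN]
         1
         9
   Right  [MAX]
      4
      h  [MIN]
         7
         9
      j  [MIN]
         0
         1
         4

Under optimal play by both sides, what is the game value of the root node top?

a (MIN): min(5, 9, 2) = 2
Left (MAX): max(2, 4) = 4
c (MIN): min(3, 2) = 2
d (MIN): min(8, 0, 9) = 0
e (MIN): min(3, 8) = 3
f (MIN): min(1, 9) = 1
Mid (MAX): max(2, 0, 3, 1) = 3
h (MIN): min(7, 9) = 7
j (MIN): min(0, 1, 4) = 0
Right (MAX): max(4, 7, 0) = 7
top (MIN): min(4, 3, 7) = 3

3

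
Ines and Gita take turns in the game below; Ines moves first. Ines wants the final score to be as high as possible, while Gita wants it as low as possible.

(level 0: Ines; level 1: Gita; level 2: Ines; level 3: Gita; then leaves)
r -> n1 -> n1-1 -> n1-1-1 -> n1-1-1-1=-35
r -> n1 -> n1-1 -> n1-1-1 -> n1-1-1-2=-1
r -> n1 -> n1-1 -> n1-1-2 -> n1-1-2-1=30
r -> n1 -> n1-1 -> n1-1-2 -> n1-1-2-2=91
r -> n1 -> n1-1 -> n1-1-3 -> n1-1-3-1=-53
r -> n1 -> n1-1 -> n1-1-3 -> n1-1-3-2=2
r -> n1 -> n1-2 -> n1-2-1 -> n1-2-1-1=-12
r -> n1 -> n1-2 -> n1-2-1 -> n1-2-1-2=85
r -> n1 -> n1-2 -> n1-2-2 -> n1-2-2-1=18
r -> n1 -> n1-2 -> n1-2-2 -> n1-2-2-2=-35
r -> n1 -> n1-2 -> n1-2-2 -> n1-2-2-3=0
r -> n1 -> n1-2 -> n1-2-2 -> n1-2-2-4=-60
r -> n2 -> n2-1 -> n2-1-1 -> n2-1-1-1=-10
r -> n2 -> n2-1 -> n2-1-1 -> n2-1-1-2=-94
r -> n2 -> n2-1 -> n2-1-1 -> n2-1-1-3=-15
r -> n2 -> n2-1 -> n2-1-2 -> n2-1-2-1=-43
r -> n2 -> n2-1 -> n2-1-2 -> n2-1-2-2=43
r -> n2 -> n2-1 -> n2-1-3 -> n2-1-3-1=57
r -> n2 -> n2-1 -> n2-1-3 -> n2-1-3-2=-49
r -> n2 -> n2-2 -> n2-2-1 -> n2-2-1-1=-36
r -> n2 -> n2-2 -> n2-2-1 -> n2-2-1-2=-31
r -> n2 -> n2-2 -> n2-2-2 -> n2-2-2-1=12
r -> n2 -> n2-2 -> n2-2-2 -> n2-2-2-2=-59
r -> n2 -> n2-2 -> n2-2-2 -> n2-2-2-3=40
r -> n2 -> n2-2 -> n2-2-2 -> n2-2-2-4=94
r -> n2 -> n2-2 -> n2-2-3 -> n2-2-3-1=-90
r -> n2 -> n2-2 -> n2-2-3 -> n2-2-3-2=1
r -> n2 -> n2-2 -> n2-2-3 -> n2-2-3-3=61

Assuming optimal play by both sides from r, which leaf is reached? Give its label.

n1-1-1 (Gita): min(-35, -1) = -35
n1-1-2 (Gita): min(30, 91) = 30
n1-1-3 (Gita): min(-53, 2) = -53
n1-1 (Ines): max(-35, 30, -53) = 30
n1-2-1 (Gita): min(-12, 85) = -12
n1-2-2 (Gita): min(18, -35, 0, -60) = -60
n1-2 (Ines): max(-12, -60) = -12
n1 (Gita): min(30, -12) = -12
n2-1-1 (Gita): min(-10, -94, -15) = -94
n2-1-2 (Gita): min(-43, 43) = -43
n2-1-3 (Gita): min(57, -49) = -49
n2-1 (Ines): max(-94, -43, -49) = -43
n2-2-1 (Gita): min(-36, -31) = -36
n2-2-2 (Gita): min(12, -59, 40, 94) = -59
n2-2-3 (Gita): min(-90, 1, 61) = -90
n2-2 (Ines): max(-36, -59, -90) = -36
n2 (Gita): min(-43, -36) = -43
r (Ines): max(-12, -43) = -12
At r, Ines picks n1 (highest: -12).
At n1, Gita picks n1-2 (lowest: -12).
At n1-2, Ines picks n1-2-1 (highest: -12).
At n1-2-1, Gita picks n1-2-1-1 (lowest: -12).
Terminal value -12.

n1-2-1-1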